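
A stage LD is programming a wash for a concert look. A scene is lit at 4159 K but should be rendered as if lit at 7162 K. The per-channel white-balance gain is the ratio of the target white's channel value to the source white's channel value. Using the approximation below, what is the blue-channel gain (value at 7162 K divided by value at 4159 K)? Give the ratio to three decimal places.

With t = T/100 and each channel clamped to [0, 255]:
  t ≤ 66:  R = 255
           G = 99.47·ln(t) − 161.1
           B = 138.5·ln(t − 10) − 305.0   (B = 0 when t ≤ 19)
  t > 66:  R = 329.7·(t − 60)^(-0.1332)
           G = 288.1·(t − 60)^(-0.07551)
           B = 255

1.472

At 4159 K (t = 41.59):
  B = 138.5·ln(41.59 − 10) − 305.0 = 138.5·ln 31.59 − 305.0 = 138.5·3.4528 − 305.0 = 173.218.
At 7162 K (t = 71.62):
  B = 255 by definition for t > 66.
Gain = 255.000 / 173.218 = 1.4721 → 1.472.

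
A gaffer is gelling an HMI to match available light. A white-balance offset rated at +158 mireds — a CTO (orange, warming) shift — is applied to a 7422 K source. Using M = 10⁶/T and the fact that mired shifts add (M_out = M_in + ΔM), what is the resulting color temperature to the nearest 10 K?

3420 K

M_in = 10⁶/7422 = 134.73 mireds.
M_out = 134.73 + (+158) = 292.73 mireds.
T_out = 10⁶/292.73 = 3416.1 K → 3420 K.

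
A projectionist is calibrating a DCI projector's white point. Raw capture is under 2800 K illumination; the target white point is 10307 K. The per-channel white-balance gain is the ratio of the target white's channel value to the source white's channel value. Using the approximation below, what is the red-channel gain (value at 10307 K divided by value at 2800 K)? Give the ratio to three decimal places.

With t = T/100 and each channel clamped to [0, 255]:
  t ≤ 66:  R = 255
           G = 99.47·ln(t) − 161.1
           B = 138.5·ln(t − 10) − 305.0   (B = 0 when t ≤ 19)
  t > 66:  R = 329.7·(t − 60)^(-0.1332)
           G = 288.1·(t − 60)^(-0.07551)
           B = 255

0.783

At 2800 K (t = 28):
  R = 255 by definition for t ≤ 66.
At 10307 K (t = 103.07):
  R = 329.7·(103.07 − 60)^(-0.1332) = 329.7·43.07^(-0.1332) = 329.7·0.60580 = 199.732.
Gain = 199.732 / 255.000 = 0.7833 → 0.783.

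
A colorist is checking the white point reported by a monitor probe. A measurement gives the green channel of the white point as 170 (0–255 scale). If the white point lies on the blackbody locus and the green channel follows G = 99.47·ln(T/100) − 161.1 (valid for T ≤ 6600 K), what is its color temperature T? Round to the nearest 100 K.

2800 K

ln t = (170 + 161.1) / 99.47 = 3.3286.
t = e^3.3286 = 27.900.
T = 100·t = 2790 K → 2800 K to the nearest 100 K.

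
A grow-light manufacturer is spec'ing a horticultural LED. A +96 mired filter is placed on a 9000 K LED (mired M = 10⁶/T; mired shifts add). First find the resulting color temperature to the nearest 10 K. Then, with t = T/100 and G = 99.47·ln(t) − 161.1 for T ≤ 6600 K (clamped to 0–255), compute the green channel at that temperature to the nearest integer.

225

M_in = 10⁶/9000 = 111.11; M_out = 111.11 + (+96) = 207.11.
T_out = 10⁶/207.11 = 4828.3 K → 4830 K; t = 48.3.
G = 99.47·ln 48.3 − 161.1 = 99.47·3.8774 − 161.1 = 224.588.
Rounded: 225.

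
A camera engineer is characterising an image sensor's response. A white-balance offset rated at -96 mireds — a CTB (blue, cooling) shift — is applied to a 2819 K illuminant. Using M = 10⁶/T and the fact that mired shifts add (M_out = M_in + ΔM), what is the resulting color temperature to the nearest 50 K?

3850 K

M_in = 10⁶/2819 = 354.74 mireds.
M_out = 354.74 + (-96) = 258.74 mireds.
T_out = 10⁶/258.74 = 3864.9 K → 3850 K.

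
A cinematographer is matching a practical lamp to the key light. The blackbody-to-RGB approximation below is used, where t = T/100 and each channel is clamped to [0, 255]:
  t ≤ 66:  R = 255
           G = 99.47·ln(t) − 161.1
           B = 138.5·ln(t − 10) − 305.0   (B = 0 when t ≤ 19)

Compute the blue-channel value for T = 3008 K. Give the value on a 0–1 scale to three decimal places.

t = 3008/100 = 30.08; the t ≤ 66 branch applies.
B = 138.5·ln(30.08 − 10) − 305.0 = 138.5·ln 20.08 − 305.0 = 138.5·2.9997 − 305.0 = 110.462.
On a 0–1 scale: 110.462/255 = 0.4332 → 0.433.

0.433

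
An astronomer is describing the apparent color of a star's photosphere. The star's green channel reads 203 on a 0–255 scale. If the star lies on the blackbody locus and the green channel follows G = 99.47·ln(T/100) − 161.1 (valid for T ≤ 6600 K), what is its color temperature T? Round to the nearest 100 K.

ln t = (203 + 161.1) / 99.47 = 3.6604.
t = e^3.6604 = 38.877.
T = 100·t = 3888 K → 3900 K to the nearest 100 K.

3900 K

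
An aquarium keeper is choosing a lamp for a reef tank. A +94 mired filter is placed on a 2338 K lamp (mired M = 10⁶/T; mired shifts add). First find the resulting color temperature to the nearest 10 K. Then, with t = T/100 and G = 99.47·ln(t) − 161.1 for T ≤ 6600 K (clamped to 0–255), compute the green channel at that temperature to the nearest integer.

133

M_in = 10⁶/2338 = 427.72; M_out = 427.72 + (+94) = 521.72.
T_out = 10⁶/521.72 = 1916.8 K → 1920 K; t = 19.2.
G = 99.47·ln 19.2 − 161.1 = 99.47·2.9549 − 161.1 = 132.825.
Rounded: 133.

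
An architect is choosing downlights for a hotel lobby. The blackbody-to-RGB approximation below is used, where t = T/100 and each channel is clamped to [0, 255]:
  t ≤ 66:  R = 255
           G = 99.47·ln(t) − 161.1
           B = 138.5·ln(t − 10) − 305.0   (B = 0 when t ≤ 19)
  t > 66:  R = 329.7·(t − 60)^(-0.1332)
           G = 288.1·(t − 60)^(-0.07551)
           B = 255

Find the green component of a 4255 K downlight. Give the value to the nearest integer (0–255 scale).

212

t = 4255/100 = 42.55; the t ≤ 66 branch applies.
G = 99.47·ln 42.55 − 161.1 = 99.47·3.7507 − 161.1 = 211.980.
Rounded: 212.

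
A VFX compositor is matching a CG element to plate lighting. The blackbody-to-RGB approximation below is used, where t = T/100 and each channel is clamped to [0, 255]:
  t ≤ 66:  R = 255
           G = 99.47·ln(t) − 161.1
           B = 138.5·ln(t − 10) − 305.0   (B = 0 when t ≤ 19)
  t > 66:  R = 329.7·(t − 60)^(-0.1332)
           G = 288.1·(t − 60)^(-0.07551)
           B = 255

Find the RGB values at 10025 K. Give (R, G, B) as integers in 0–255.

(202, 218, 255)

t = 10025/100 = 100.25; the t > 66 branch applies.
R = 329.7·(100.25 − 60)^(-0.1332) = 329.7·40.25^(-0.1332) = 329.7·0.61129 = 201.541.
G = 288.1·(100.25 − 60)^(-0.07551) = 288.1·40.25^(-0.07551) = 288.1·0.75653 = 217.955.
B = 255 by definition for t > 66.
Rounded: (202, 218, 255).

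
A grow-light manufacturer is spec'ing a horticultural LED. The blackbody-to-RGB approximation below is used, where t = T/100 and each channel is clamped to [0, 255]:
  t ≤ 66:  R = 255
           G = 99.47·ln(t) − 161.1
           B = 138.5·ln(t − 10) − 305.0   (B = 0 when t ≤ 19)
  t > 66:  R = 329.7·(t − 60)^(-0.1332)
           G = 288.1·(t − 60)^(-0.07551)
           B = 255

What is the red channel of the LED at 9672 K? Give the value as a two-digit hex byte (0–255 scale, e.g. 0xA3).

0xCC

t = 9672/100 = 96.72; the t > 66 branch applies.
R = 329.7·(96.72 − 60)^(-0.1332) = 329.7·36.72^(-0.1332) = 329.7·0.61881 = 204.021.
Rounded: 204; in hex, 0xCC.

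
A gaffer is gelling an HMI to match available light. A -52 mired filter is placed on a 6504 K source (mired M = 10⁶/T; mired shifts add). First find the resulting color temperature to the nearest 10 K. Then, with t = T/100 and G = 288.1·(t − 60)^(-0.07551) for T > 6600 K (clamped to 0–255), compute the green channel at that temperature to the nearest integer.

219

M_in = 10⁶/6504 = 153.75; M_out = 153.75 + (-52) = 101.75.
T_out = 10⁶/101.75 = 9827.9 K → 9830 K; t = 98.3.
G = 288.1·(98.3 − 60)^(-0.07551) = 288.1·38.3^(-0.07551) = 288.1·0.75937 = 218.774.
Rounded: 219.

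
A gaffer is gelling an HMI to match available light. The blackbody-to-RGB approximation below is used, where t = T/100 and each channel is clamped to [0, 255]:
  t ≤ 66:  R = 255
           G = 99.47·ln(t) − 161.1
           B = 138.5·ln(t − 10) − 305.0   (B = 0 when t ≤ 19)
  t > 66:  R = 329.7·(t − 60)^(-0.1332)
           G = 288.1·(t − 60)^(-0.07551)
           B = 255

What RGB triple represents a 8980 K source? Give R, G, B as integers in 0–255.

R=210, G=223, B=255

t = 8980/100 = 89.8; the t > 66 branch applies.
R = 329.7·(89.8 − 60)^(-0.1332) = 329.7·29.8^(-0.1332) = 329.7·0.63626 = 209.775.
G = 288.1·(89.8 − 60)^(-0.07551) = 288.1·29.8^(-0.07551) = 288.1·0.77389 = 222.959.
B = 255 by definition for t > 66.
Rounded: (210, 223, 255).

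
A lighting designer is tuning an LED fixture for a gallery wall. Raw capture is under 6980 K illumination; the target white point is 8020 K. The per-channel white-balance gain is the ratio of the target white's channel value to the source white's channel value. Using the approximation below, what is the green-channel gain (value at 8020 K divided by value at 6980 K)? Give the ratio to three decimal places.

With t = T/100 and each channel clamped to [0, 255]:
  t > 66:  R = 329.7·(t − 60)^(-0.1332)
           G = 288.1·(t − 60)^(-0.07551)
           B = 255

0.947

At 6980 K (t = 69.8):
  G = 288.1·(69.8 − 60)^(-0.07551) = 288.1·9.8^(-0.07551) = 288.1·0.84169 = 242.491.
At 8020 K (t = 80.2):
  G = 288.1·(80.2 − 60)^(-0.07551) = 288.1·20.2^(-0.07551) = 288.1·0.79695 = 229.602.
Gain = 229.602 / 242.491 = 0.9468 → 0.947.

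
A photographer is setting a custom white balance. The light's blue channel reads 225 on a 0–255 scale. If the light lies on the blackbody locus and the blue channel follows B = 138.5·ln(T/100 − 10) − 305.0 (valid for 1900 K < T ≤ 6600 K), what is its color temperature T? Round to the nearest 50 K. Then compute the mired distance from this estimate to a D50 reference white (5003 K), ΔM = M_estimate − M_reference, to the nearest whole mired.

ln(t − 10) = (225 + 305.0) / 138.5 = 3.8267.
t − 10 = e^3.8267 = 45.911, so t = 55.911.
T = 100·t = 5591 K → 5600 K to the nearest 50 K.
M_estimate = 10⁶/5600 = 178.57; M_reference = 10⁶/5003 = 199.88.
ΔM = 178.57 − 199.88 = -21.31 → -21 mireds.

-21 mireds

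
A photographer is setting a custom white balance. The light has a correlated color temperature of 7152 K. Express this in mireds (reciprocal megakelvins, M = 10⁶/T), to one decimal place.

M = 10⁶ / 7152 = 139.821 → 139.8 mireds.

139.8 mireds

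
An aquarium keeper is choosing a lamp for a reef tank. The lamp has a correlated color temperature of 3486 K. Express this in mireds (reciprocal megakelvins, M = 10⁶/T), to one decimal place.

286.9 mireds

M = 10⁶ / 3486 = 286.862 → 286.9 mireds.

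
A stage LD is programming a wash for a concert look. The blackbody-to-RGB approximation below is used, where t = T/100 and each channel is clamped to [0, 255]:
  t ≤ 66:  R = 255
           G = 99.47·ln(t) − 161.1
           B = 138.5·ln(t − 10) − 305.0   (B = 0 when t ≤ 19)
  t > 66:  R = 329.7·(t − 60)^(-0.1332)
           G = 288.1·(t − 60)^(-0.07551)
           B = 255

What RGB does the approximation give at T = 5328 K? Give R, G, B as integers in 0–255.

t = 5328/100 = 53.28; the t ≤ 66 branch applies.
R = 255 by definition for t ≤ 66.
G = 99.47·ln 53.28 − 161.1 = 99.47·3.9756 − 161.1 = 234.349.
B = 138.5·ln(53.28 − 10) − 305.0 = 138.5·ln 43.28 − 305.0 = 138.5·3.7677 − 305.0 = 216.825.
Rounded: (255, 234, 217).

R=255, G=234, B=217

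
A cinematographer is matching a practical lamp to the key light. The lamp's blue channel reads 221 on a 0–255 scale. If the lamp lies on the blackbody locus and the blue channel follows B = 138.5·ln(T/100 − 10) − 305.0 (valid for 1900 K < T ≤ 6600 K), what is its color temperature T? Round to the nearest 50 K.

ln(t − 10) = (221 + 305.0) / 138.5 = 3.7978.
t − 10 = e^3.7978 = 44.604, so t = 54.604.
T = 100·t = 5460 K → 5450 K to the nearest 50 K.

5450 K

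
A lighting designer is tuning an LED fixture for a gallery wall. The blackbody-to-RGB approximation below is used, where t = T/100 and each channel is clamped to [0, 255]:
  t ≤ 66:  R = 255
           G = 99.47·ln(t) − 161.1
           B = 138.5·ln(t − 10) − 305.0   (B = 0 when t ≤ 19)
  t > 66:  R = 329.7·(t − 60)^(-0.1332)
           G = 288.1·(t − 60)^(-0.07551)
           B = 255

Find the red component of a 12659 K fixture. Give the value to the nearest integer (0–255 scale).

188

t = 12659/100 = 126.59; the t > 66 branch applies.
R = 329.7·(126.59 − 60)^(-0.1332) = 329.7·66.59^(-0.1332) = 329.7·0.57164 = 188.469.
Rounded: 188.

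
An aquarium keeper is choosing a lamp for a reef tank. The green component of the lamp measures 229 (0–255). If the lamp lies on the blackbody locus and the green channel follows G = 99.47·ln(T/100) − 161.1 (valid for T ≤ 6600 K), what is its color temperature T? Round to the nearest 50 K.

ln t = (229 + 161.1) / 99.47 = 3.9218.
t = e^3.9218 = 50.491.
T = 100·t = 5049 K → 5050 K to the nearest 50 K.

5050 K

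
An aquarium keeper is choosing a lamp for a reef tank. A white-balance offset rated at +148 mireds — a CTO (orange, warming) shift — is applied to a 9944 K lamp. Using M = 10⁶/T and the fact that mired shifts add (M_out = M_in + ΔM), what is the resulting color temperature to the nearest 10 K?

4020 K

M_in = 10⁶/9944 = 100.56 mireds.
M_out = 100.56 + (+148) = 248.56 mireds.
T_out = 10⁶/248.56 = 4023.1 K → 4020 K.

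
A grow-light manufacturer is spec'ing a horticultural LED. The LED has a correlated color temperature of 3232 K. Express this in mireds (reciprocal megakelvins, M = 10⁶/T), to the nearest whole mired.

309 mireds

M = 10⁶ / 3232 = 309.406 → 309 mireds.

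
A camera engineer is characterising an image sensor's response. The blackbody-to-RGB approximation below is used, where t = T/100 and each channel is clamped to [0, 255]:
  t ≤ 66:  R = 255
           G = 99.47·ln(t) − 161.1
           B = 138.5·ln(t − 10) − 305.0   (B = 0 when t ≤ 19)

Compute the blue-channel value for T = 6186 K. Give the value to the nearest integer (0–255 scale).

t = 6186/100 = 61.86; the t ≤ 66 branch applies.
B = 138.5·ln(61.86 − 10) − 305.0 = 138.5·ln 51.86 − 305.0 = 138.5·3.9485 − 305.0 = 241.874.
Rounded: 242.

242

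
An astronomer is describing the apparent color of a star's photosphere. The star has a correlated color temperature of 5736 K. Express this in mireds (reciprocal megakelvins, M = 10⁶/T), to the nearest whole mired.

M = 10⁶ / 5736 = 174.338 → 174 mireds.

174 mireds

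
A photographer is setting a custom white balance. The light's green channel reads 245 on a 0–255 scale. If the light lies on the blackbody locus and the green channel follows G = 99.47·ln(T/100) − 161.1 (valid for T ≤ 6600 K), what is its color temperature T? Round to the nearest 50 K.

ln t = (245 + 161.1) / 99.47 = 4.0826.
t = e^4.0826 = 59.302.
T = 100·t = 5930 K → 5950 K to the nearest 50 K.

5950 K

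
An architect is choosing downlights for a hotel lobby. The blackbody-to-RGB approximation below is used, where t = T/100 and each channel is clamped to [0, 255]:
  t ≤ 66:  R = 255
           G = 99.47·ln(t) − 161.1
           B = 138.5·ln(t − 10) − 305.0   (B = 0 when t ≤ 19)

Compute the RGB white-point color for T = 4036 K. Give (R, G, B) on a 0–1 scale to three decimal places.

t = 4036/100 = 40.36; the t ≤ 66 branch applies.
R = 255 by definition for t ≤ 66.
G = 99.47·ln 40.36 − 161.1 = 99.47·3.6978 − 161.1 = 206.724.
B = 138.5·ln(40.36 − 10) − 305.0 = 138.5·ln 30.36 − 305.0 = 138.5·3.4131 − 305.0 = 167.718.
Dividing each by 255: (1.0000, 0.8107, 0.6577) → (1.000, 0.811, 0.658).

(1.000, 0.811, 0.658)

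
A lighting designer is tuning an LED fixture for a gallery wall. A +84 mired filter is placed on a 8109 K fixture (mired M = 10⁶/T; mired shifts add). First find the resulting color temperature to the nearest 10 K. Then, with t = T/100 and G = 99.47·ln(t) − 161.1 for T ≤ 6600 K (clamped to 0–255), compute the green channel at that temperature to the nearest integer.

M_in = 10⁶/8109 = 123.32; M_out = 123.32 + (+84) = 207.32.
T_out = 10⁶/207.32 = 4823.5 K → 4820 K; t = 48.2.
G = 99.47·ln 48.2 − 161.1 = 99.47·3.8754 − 161.1 = 224.382.
Rounded: 224.

224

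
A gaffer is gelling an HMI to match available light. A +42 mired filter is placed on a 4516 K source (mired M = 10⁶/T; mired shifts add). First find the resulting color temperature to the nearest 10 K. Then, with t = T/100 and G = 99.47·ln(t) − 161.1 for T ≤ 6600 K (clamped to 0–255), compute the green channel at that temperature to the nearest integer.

201

M_in = 10⁶/4516 = 221.43; M_out = 221.43 + (+42) = 263.43.
T_out = 10⁶/263.43 = 3796.0 K → 3800 K; t = 38.
G = 99.47·ln 38 − 161.1 = 99.47·3.6376 − 161.1 = 200.731.
Rounded: 201.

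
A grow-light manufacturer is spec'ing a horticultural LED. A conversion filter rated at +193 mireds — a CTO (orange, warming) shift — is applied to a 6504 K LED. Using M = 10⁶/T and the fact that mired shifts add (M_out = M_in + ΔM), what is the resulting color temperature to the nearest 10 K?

2880 K

M_in = 10⁶/6504 = 153.75 mireds.
M_out = 153.75 + (+193) = 346.75 mireds.
T_out = 10⁶/346.75 = 2883.9 K → 2880 K.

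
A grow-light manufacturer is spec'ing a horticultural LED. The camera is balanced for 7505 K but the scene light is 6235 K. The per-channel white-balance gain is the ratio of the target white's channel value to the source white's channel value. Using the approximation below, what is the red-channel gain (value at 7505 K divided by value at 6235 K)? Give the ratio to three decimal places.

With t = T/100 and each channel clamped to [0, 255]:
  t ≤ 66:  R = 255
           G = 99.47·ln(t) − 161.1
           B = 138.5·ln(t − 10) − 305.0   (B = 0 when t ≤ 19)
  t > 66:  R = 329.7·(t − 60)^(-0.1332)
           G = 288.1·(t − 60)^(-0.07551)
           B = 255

0.901

At 6235 K (t = 62.35):
  R = 255 by definition for t ≤ 66.
At 7505 K (t = 75.05):
  R = 329.7·(75.05 − 60)^(-0.1332) = 329.7·15.05^(-0.1332) = 329.7·0.69687 = 229.758.
Gain = 229.758 / 255.000 = 0.9010 → 0.901.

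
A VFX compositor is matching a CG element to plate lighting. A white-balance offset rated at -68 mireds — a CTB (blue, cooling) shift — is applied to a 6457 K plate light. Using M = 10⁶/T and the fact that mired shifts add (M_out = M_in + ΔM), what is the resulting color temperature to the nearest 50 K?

11500 K

M_in = 10⁶/6457 = 154.87 mireds.
M_out = 154.87 + (-68) = 86.87 mireds.
T_out = 10⁶/86.87 = 11511.4 K → 11500 K.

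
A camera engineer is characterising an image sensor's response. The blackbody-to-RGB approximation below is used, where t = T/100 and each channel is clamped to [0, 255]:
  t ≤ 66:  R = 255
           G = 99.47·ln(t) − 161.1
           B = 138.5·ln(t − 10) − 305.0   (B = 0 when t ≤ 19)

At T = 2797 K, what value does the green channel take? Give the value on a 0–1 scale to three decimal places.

t = 2797/100 = 27.97; the t ≤ 66 branch applies.
G = 99.47·ln 27.97 − 161.1 = 99.47·3.3311 − 161.1 = 170.248.
On a 0–1 scale: 170.248/255 = 0.6676 → 0.668.

0.668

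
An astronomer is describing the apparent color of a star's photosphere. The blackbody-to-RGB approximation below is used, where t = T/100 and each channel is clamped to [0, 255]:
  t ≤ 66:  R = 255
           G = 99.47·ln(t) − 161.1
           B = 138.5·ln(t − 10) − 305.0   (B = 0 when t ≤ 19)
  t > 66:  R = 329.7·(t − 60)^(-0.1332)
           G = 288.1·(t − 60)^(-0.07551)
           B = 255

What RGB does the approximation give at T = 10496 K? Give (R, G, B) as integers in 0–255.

(199, 216, 255)

t = 10496/100 = 104.96; the t > 66 branch applies.
R = 329.7·(104.96 − 60)^(-0.1332) = 329.7·44.96^(-0.1332) = 329.7·0.60234 = 198.592.
G = 288.1·(104.96 − 60)^(-0.07551) = 288.1·44.96^(-0.07551) = 288.1·0.75023 = 216.142.
B = 255 by definition for t > 66.
Rounded: (199, 216, 255).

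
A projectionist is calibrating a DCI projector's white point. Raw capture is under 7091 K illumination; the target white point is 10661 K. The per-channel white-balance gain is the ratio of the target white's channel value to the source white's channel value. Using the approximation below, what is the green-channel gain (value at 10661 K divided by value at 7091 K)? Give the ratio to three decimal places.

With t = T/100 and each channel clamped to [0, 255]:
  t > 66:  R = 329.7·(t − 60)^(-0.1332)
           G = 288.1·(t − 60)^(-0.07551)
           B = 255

0.896

At 7091 K (t = 70.91):
  G = 288.1·(70.91 − 60)^(-0.07551) = 288.1·10.91^(-0.07551) = 288.1·0.83490 = 240.534.
At 10661 K (t = 106.61):
  G = 288.1·(106.61 − 60)^(-0.07551) = 288.1·46.61^(-0.07551) = 288.1·0.74819 = 215.554.
Gain = 215.554 / 240.534 = 0.8961 → 0.896.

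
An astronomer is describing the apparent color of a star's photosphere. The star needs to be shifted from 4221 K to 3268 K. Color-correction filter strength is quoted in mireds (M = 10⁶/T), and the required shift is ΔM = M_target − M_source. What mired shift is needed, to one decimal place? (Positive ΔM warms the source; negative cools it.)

+69.1 mireds

M_source = 10⁶/4221 = 236.911; M_target = 10⁶/3268 = 305.998.
ΔM = 305.998 − 236.911 = 69.087 → +69.1 mireds, a warming shift.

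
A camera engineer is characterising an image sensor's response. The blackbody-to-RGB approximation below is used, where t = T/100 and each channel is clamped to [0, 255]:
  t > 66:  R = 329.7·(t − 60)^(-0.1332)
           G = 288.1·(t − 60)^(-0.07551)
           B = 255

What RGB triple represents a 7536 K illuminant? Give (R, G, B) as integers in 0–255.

(229, 234, 255)

t = 7536/100 = 75.36; the t > 66 branch applies.
R = 329.7·(75.36 − 60)^(-0.1332) = 329.7·15.36^(-0.1332) = 329.7·0.69498 = 229.135.
G = 288.1·(75.36 − 60)^(-0.07551) = 288.1·15.36^(-0.07551) = 288.1·0.81361 = 234.401.
B = 255 by definition for t > 66.
Rounded: (229, 234, 255).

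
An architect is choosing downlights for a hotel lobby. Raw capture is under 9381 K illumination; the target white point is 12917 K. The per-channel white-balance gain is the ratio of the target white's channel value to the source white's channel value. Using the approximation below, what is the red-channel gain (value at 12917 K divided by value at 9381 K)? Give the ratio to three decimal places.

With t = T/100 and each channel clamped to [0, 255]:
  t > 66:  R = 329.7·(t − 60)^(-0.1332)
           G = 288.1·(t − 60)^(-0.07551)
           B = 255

0.909

At 9381 K (t = 93.81):
  R = 329.7·(93.81 − 60)^(-0.1332) = 329.7·33.81^(-0.1332) = 329.7·0.62565 = 206.277.
At 12917 K (t = 129.17):
  R = 329.7·(129.17 − 60)^(-0.1332) = 329.7·69.17^(-0.1332) = 329.7·0.56875 = 187.518.
Gain = 187.518 / 206.277 = 0.9091 → 0.909.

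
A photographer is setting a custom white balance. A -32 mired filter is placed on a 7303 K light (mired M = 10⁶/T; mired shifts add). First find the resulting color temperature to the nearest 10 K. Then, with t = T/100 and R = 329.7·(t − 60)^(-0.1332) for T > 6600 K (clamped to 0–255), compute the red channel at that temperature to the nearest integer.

M_in = 10⁶/7303 = 136.93; M_out = 136.93 + (-32) = 104.93.
T_out = 10⁶/104.93 = 9530.2 K → 9530 K; t = 95.3.
R = 329.7·(95.3 − 60)^(-0.1332) = 329.7·35.3^(-0.1332) = 329.7·0.62207 = 205.095.
Rounded: 205.

205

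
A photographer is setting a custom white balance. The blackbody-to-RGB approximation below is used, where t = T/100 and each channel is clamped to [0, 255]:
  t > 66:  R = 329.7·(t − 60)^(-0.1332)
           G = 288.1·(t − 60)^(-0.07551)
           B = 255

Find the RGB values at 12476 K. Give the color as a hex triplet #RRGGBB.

#BDD2FF

t = 12476/100 = 124.76; the t > 66 branch applies.
R = 329.7·(124.76 − 60)^(-0.1332) = 329.7·64.76^(-0.1332) = 329.7·0.57376 = 189.170.
G = 288.1·(124.76 − 60)^(-0.07551) = 288.1·64.76^(-0.07551) = 288.1·0.72984 = 210.267.
B = 255 by definition for t > 66.
Rounded: (189, 210, 255).
In hex: #BDD2FF.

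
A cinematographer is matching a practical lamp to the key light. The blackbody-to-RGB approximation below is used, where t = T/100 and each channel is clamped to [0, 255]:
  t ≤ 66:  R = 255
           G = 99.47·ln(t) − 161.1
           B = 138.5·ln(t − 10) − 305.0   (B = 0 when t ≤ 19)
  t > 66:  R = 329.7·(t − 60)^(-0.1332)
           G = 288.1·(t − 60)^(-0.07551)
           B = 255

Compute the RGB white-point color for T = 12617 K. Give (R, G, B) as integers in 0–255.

t = 12617/100 = 126.17; the t > 66 branch applies.
R = 329.7·(126.17 − 60)^(-0.1332) = 329.7·66.17^(-0.1332) = 329.7·0.57212 = 188.628.
G = 288.1·(126.17 − 60)^(-0.07551) = 288.1·66.17^(-0.07551) = 288.1·0.72865 = 209.925.
B = 255 by definition for t > 66.
Rounded: (189, 210, 255).

(189, 210, 255)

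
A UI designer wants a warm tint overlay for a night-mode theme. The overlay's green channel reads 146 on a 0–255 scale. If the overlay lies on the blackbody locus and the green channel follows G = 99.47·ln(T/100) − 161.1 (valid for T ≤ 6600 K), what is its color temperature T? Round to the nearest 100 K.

2200 K

ln t = (146 + 161.1) / 99.47 = 3.0874.
t = e^3.0874 = 21.919.
T = 100·t = 2192 K → 2200 K to the nearest 100 K.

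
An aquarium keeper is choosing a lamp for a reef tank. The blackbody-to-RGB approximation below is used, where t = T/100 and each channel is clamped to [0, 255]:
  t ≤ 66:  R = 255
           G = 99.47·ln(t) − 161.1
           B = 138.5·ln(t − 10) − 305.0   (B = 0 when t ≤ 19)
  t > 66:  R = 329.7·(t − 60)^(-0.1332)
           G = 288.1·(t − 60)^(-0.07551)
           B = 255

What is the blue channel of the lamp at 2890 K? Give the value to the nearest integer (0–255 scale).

102

t = 2890/100 = 28.9; the t ≤ 66 branch applies.
B = 138.5·ln(28.9 − 10) − 305.0 = 138.5·ln 18.9 − 305.0 = 138.5·2.9392 − 305.0 = 102.074.
Rounded: 102.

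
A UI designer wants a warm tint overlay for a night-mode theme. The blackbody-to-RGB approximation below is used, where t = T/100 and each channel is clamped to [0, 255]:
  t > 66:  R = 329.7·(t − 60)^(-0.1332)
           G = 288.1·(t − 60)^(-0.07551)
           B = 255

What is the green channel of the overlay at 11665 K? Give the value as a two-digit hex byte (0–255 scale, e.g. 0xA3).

0xD4

t = 11665/100 = 116.65; the t > 66 branch applies.
G = 288.1·(116.65 − 60)^(-0.07551) = 288.1·56.65^(-0.07551) = 288.1·0.73725 = 212.402.
Rounded: 212; in hex, 0xD4.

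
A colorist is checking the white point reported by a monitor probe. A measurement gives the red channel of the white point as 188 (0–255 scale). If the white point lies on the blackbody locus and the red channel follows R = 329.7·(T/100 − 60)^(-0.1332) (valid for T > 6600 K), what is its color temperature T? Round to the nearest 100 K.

12800 K

(t − 60)^(-0.1332) = 188/329.7 = 0.57022.
t − 60 = 0.57022^(1/-0.1332) = 0.57022^(-7.508) = 67.848, so t = 127.848.
T = 100·t = 12785 K → 12800 K to the nearest 100 K.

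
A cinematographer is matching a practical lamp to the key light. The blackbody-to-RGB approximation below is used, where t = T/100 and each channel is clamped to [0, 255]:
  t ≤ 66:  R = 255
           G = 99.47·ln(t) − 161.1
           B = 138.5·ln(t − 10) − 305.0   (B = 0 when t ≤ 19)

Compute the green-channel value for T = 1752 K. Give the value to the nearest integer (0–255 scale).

124

t = 1752/100 = 17.52; the t ≤ 66 branch applies.
G = 99.47·ln 17.52 − 161.1 = 99.47·2.8633 − 161.1 = 123.717.
Rounded: 124.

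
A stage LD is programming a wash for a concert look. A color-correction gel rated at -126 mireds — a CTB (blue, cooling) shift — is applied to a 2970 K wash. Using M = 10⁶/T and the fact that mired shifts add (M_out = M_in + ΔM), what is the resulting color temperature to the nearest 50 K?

M_in = 10⁶/2970 = 336.70 mireds.
M_out = 336.70 + (-126) = 210.70 mireds.
T_out = 10⁶/210.70 = 4746.1 K → 4750 K.

4750 K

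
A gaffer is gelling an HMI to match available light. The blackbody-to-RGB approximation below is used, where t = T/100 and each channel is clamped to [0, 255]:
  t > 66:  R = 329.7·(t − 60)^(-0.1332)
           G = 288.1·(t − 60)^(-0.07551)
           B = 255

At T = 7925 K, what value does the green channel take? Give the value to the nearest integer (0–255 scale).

t = 7925/100 = 79.25; the t > 66 branch applies.
G = 288.1·(79.25 − 60)^(-0.07551) = 288.1·19.25^(-0.07551) = 288.1·0.79986 = 230.439.
Rounded: 230.

230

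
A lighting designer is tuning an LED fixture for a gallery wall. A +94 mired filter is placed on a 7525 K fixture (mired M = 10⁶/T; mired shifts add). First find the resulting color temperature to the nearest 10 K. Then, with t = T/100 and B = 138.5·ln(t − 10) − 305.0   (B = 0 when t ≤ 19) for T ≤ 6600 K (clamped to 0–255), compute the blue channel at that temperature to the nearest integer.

184

M_in = 10⁶/7525 = 132.89; M_out = 132.89 + (+94) = 226.89.
T_out = 10⁶/226.89 = 4407.4 K → 4410 K; t = 44.1.
B = 138.5·ln(44.1 − 10) − 305.0 = 138.5·ln 34.1 − 305.0 = 138.5·3.5293 − 305.0 = 183.808.
Rounded: 184.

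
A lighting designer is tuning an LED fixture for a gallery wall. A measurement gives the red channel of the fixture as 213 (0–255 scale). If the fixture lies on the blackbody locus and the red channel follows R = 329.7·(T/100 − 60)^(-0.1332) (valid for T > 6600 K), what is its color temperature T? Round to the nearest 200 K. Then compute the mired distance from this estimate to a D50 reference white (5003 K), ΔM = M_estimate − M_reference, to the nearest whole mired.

-84 mireds

(t − 60)^(-0.1332) = 213/329.7 = 0.64604.
t − 60 = 0.64604^(1/-0.1332) = 0.64604^(-7.508) = 26.575, so t = 86.575.
T = 100·t = 8657 K → 8600 K to the nearest 200 K.
M_estimate = 10⁶/8600 = 116.28; M_reference = 10⁶/5003 = 199.88.
ΔM = 116.28 − 199.88 = -83.60 → -84 mireds.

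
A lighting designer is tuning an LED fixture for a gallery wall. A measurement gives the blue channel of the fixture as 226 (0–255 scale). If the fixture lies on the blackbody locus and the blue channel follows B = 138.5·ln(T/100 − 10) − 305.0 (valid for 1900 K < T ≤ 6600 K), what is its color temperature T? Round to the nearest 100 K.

ln(t − 10) = (226 + 305.0) / 138.5 = 3.8339.
t − 10 = e^3.8339 = 46.244, so t = 56.244.
T = 100·t = 5624 K → 5600 K to the nearest 100 K.

5600 K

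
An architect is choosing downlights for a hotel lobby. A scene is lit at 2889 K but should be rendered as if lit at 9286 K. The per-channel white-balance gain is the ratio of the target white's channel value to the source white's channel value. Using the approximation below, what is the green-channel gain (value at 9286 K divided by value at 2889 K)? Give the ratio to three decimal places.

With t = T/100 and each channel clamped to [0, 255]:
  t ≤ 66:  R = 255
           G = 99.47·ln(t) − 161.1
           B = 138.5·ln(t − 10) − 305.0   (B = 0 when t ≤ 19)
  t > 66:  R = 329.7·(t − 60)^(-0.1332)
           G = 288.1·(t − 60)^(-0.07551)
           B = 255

1.276

At 2889 K (t = 28.89):
  G = 99.47·ln 28.89 − 161.1 = 99.47·3.3635 − 161.1 = 173.467.
At 9286 K (t = 92.86):
  G = 288.1·(92.86 − 60)^(-0.07551) = 288.1·32.86^(-0.07551) = 288.1·0.76820 = 221.320.
Gain = 221.320 / 173.467 = 1.2759 → 1.276.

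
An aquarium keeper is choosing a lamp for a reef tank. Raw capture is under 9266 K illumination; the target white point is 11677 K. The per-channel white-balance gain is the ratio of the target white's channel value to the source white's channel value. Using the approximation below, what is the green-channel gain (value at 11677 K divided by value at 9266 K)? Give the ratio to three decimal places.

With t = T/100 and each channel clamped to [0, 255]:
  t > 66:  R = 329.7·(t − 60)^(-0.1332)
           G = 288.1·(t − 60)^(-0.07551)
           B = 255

At 9266 K (t = 92.66):
  G = 288.1·(92.66 − 60)^(-0.07551) = 288.1·32.66^(-0.07551) = 288.1·0.76856 = 221.422.
At 11677 K (t = 116.77):
  G = 288.1·(116.77 − 60)^(-0.07551) = 288.1·56.77^(-0.07551) = 288.1·0.73713 = 212.368.
Gain = 212.368 / 221.422 = 0.9591 → 0.959.

0.959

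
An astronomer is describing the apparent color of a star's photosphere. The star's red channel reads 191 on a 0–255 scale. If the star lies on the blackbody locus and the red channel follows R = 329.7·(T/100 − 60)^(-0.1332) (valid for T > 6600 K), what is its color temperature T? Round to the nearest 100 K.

(t − 60)^(-0.1332) = 191/329.7 = 0.57931.
t − 60 = 0.57931^(1/-0.1332) = 0.57931^(-7.508) = 60.245, so t = 120.245.
T = 100·t = 12025 K → 12000 K to the nearest 100 K.

12000 K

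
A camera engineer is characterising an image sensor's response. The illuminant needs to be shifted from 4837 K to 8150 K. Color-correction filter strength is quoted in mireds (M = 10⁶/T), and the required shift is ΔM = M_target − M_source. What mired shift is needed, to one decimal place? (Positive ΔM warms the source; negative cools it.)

-84.0 mireds

M_source = 10⁶/4837 = 206.740; M_target = 10⁶/8150 = 122.699.
ΔM = 122.699 − 206.740 = -84.040 → -84.0 mireds, a cooling shift.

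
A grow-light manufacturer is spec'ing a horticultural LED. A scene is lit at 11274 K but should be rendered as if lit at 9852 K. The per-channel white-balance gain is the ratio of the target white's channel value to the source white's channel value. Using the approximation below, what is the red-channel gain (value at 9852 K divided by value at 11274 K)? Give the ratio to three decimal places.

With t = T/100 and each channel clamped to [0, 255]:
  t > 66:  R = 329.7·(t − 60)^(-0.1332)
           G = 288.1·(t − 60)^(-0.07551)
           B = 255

1.043

At 11274 K (t = 112.74):
  R = 329.7·(112.74 − 60)^(-0.1332) = 329.7·52.74^(-0.1332) = 329.7·0.58967 = 194.415.
At 9852 K (t = 98.52):
  R = 329.7·(98.52 − 60)^(-0.1332) = 329.7·38.52^(-0.1332) = 329.7·0.61487 = 202.724.
Gain = 202.724 / 194.415 = 1.0427 → 1.043.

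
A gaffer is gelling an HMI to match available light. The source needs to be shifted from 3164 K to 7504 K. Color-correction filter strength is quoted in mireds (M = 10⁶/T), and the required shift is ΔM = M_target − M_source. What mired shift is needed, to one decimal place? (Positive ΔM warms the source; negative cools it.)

-182.8 mireds

M_source = 10⁶/3164 = 316.056; M_target = 10⁶/7504 = 133.262.
ΔM = 133.262 − 316.056 = -182.793 → -182.8 mireds, a cooling shift.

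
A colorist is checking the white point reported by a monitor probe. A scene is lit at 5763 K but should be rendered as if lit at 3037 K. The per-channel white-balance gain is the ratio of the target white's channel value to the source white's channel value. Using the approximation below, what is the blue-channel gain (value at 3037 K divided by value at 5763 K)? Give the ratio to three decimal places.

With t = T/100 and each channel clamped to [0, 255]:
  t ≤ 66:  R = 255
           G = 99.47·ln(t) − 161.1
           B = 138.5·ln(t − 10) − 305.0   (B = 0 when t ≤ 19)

At 5763 K (t = 57.63):
  B = 138.5·ln(57.63 − 10) − 305.0 = 138.5·ln 47.63 − 305.0 = 138.5·3.8635 − 305.0 = 230.090.
At 3037 K (t = 30.37):
  B = 138.5·ln(30.37 − 10) − 305.0 = 138.5·ln 20.37 − 305.0 = 138.5·3.0141 − 305.0 = 112.448.
Gain = 112.448 / 230.090 = 0.4887 → 0.489.

0.489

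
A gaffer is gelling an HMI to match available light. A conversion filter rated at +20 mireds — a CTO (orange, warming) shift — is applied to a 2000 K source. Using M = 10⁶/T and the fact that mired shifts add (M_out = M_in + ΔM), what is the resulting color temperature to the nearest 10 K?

M_in = 10⁶/2000 = 500.00 mireds.
M_out = 500.00 + (+20) = 520.00 mireds.
T_out = 10⁶/520.00 = 1923.1 K → 1920 K.

1920 K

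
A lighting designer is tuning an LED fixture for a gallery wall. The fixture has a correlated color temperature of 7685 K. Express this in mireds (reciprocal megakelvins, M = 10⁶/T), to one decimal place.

130.1 mireds

M = 10⁶ / 7685 = 130.124 → 130.1 mireds.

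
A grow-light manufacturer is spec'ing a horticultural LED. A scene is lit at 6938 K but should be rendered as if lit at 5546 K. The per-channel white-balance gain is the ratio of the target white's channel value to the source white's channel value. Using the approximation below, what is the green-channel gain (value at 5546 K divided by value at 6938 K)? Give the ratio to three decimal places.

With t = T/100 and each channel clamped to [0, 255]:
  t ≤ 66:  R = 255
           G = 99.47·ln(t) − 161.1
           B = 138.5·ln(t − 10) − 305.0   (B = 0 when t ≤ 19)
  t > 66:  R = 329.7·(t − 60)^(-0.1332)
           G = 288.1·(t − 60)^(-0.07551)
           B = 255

At 6938 K (t = 69.38):
  G = 288.1·(69.38 − 60)^(-0.07551) = 288.1·9.38^(-0.07551) = 288.1·0.84448 = 243.294.
At 5546 K (t = 55.46):
  G = 99.47·ln 55.46 − 161.1 = 99.47·4.0157 − 161.1 = 238.338.
Gain = 238.338 / 243.294 = 0.9796 → 0.980.

0.980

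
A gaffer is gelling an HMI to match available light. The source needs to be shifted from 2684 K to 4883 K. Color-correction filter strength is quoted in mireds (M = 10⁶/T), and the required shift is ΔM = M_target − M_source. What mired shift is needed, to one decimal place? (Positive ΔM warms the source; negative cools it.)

M_source = 10⁶/2684 = 372.578; M_target = 10⁶/4883 = 204.792.
ΔM = 204.792 − 372.578 = -167.786 → -167.8 mireds, a cooling shift.

-167.8 mireds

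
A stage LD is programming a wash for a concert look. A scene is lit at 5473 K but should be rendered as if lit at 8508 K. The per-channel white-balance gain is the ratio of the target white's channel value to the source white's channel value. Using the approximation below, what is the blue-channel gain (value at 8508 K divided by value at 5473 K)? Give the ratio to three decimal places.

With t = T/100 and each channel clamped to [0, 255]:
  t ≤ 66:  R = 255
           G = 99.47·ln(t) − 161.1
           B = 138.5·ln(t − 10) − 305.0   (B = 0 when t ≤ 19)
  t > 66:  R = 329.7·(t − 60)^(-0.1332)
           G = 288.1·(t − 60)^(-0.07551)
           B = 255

At 5473 K (t = 54.73):
  B = 138.5·ln(54.73 − 10) − 305.0 = 138.5·ln 44.73 − 305.0 = 138.5·3.8006 − 305.0 = 221.389.
At 8508 K (t = 85.08):
  B = 255 by definition for t > 66.
Gain = 255.000 / 221.389 = 1.1518 → 1.152.

1.152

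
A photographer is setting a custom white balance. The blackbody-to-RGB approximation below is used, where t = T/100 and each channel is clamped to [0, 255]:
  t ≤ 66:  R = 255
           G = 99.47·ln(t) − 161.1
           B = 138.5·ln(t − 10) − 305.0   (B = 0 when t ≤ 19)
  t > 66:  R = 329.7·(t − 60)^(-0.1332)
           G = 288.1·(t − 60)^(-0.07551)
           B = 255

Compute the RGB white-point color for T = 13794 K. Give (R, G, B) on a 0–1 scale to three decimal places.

t = 13794/100 = 137.94; the t > 66 branch applies.
R = 329.7·(137.94 − 60)^(-0.1332) = 329.7·77.94^(-0.1332) = 329.7·0.55978 = 184.560.
G = 288.1·(137.94 − 60)^(-0.07551) = 288.1·77.94^(-0.07551) = 288.1·0.71970 = 207.346.
B = 255 by definition for t > 66.
Dividing each by 255: (0.7238, 0.8131, 1.0000) → (0.724, 0.813, 1.000).

(0.724, 0.813, 1.000)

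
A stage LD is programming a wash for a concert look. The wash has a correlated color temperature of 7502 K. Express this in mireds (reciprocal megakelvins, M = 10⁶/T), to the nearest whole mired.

133 mireds

M = 10⁶ / 7502 = 133.298 → 133 mireds.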